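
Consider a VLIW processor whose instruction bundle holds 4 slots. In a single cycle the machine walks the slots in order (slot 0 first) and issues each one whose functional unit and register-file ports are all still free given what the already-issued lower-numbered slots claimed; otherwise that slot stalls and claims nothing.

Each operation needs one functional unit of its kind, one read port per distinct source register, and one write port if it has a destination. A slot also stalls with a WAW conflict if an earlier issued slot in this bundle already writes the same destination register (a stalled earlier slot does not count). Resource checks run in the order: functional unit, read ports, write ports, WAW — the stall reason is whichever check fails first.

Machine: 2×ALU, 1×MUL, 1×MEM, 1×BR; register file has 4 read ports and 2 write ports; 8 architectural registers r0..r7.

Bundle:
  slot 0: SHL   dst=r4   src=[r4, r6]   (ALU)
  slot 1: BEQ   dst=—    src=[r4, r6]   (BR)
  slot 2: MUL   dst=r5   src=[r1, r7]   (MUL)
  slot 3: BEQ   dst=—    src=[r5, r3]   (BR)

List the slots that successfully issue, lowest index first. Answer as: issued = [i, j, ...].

[0] ALU needs rd=2 wr=1: ok; after: ALU=1 MUL=1 MEM=1 BR=1, R=2, W=1
[1] BR needs rd=2 wr=0: ok; after: ALU=1 MUL=1 MEM=1 BR=0, R=0, W=1
[2] MUL needs rd=2 wr=1: RD_PORT; after: ALU=1 MUL=1 MEM=1 BR=0, R=0, W=1
[3] BR needs rd=2 wr=0: FU; after: ALU=1 MUL=1 MEM=1 BR=0, R=0, W=1

issued = [0, 1]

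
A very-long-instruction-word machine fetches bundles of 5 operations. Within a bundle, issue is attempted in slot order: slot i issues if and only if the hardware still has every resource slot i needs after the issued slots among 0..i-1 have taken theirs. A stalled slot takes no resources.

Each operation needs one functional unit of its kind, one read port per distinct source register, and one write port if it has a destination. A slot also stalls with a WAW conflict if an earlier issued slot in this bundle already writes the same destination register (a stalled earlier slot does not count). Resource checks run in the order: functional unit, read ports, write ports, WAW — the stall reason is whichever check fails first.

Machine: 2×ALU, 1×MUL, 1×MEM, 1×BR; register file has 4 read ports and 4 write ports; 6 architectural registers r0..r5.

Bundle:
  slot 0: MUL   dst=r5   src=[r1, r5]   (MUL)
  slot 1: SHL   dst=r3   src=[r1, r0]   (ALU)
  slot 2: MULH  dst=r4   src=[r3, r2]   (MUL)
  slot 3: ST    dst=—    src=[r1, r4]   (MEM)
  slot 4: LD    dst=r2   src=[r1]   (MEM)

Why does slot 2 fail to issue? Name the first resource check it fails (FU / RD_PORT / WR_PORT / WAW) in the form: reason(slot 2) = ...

slot 0 (MUL): ISSUE — free A2,Mu0,Ld1,B1 rp2 wp3
slot 1 (ALU): ISSUE — free A1,Mu0,Ld1,B1 rp0 wp2
slot 2 (MUL): stall FU — free A1,Mu0,Ld1,B1 rp0 wp2
slot 3 (MEM): stall RD_PORT — free A1,Mu0,Ld1,B1 rp0 wp2
slot 4 (MEM): stall RD_PORT — free A1,Mu0,Ld1,B1 rp0 wp2

reason(slot 2) = FU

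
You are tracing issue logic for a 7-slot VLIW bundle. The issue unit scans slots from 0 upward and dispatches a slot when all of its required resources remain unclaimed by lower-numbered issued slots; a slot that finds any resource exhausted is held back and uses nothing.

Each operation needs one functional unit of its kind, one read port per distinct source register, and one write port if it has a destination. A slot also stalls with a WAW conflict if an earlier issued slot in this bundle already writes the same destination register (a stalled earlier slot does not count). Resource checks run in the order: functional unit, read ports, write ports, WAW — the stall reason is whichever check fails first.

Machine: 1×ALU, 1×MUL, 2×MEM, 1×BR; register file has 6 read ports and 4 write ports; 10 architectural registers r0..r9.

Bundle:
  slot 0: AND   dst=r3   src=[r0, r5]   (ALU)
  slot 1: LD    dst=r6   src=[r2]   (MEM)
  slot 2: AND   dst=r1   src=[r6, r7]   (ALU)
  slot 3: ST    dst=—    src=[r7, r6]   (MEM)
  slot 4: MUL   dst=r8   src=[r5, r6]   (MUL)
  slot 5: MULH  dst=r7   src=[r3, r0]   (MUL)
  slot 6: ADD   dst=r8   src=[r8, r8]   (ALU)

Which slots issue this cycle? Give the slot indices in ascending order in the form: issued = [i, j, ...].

issued = [0, 1, 3]

  0. ALU→r3 ⇒ go  {0A/1Mu/2Ld/1B | 4r 3w}
  1. MEM→r6 ⇒ go  {0A/1Mu/1Ld/1B | 3r 2w}
  2. ALU→r1 ⇒ no(FU)  {0A/1Mu/1Ld/1B | 3r 2w}
  3. MEM ⇒ go  {0A/1Mu/0Ld/1B | 1r 2w}
  4. MUL→r8 ⇒ no(RD_PORT)  {0A/1Mu/0Ld/1B | 1r 2w}
  5. MUL→r7 ⇒ no(RD_PORT)  {0A/1Mu/0Ld/1B | 1r 2w}
  6. ALU→r8 ⇒ no(FU)  {0A/1Mu/0Ld/1B | 1r 2w}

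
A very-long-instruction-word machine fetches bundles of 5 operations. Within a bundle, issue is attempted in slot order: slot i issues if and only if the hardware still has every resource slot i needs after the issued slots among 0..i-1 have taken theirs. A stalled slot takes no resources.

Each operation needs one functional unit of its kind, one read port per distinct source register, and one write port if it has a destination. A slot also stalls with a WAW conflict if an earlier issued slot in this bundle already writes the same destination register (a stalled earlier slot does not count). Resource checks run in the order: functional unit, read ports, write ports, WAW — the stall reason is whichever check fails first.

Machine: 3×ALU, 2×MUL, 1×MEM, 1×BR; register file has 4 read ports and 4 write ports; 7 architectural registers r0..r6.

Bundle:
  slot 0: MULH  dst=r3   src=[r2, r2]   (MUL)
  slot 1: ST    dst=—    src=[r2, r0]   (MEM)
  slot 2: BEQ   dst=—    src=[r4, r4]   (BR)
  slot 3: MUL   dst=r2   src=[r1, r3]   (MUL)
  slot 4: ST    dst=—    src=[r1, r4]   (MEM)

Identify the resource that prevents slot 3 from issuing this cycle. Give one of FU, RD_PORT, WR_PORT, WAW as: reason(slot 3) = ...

slot 0 (MUL): ISSUE — free A3,Mu1,Ld1,B1 rp3 wp3
slot 1 (MEM): ISSUE — free A3,Mu1,Ld0,B1 rp1 wp3
slot 2 (BR): ISSUE — free A3,Mu1,Ld0,B0 rp0 wp3
slot 3 (MUL): stall RD_PORT — free A3,Mu1,Ld0,B0 rp0 wp3
slot 4 (MEM): stall FU — free A3,Mu1,Ld0,B0 rp0 wp3

reason(slot 3) = RD_PORT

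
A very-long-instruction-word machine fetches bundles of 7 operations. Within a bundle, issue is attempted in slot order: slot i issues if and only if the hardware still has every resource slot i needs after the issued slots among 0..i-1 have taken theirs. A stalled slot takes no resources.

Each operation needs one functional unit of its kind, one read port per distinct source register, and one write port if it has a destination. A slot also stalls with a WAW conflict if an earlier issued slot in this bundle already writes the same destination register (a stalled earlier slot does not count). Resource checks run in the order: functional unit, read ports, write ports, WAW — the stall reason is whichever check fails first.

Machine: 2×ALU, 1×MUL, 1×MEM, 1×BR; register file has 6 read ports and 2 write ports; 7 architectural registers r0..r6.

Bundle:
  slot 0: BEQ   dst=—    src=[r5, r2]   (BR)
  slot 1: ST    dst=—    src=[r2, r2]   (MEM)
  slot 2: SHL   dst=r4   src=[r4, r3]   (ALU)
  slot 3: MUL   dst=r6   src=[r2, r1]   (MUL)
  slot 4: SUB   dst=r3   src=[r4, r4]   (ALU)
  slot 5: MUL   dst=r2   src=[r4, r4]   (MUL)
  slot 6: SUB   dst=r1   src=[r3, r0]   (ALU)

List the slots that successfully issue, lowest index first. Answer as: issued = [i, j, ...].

(0) want 1×BR +2rd +0wr — yes → AL2|MU1|ME1|BR0|rd4|wr2
(1) want 1×MEM +1rd +0wr — yes → AL2|MU1|ME0|BR0|rd3|wr2
(2) want 1×ALU +2rd +1wr — yes → AL1|MU1|ME0|BR0|rd1|wr1
(3) want 1×MUL +2rd +1wr — RD_PORT → AL1|MU1|ME0|BR0|rd1|wr1
(4) want 1×ALU +1rd +1wr — yes → AL0|MU1|ME0|BR0|rd0|wr0
(5) want 1×MUL +1rd +1wr — RD_PORT → AL0|MU1|ME0|BR0|rd0|wr0
(6) want 1×ALU +2rd +1wr — FU → AL0|MU1|ME0|BR0|rd0|wr0

issued = [0, 1, 2, 4]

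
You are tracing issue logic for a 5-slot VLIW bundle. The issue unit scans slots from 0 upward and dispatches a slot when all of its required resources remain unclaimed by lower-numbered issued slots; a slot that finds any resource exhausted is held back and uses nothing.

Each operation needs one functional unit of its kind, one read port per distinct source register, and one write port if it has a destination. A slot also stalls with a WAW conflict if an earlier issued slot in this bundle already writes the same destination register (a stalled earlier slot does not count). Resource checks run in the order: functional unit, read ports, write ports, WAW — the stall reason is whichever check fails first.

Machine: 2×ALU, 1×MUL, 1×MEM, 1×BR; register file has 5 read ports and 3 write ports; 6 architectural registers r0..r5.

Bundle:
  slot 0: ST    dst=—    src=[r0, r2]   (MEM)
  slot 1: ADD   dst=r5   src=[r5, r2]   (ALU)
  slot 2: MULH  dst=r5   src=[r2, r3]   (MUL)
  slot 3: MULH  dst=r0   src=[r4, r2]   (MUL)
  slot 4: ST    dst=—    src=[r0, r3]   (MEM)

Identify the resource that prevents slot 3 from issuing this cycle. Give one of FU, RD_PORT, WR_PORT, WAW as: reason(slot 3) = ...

#0 MEM src=r0,r2 dispatched  <A:2 Mu:1 Ld:0 B:1 rd:3 wr:3>
#1 ALU src=r5,r2 dispatched  <A:1 Mu:1 Ld:0 B:1 rd:1 wr:2>
#2 MUL src=r2,r3 held:RD_PORT  <A:1 Mu:1 Ld:0 B:1 rd:1 wr:2>
#3 MUL src=r4,r2 held:RD_PORT  <A:1 Mu:1 Ld:0 B:1 rd:1 wr:2>
#4 MEM src=r0,r3 held:FU  <A:1 Mu:1 Ld:0 B:1 rd:1 wr:2>

reason(slot 3) = RD_PORT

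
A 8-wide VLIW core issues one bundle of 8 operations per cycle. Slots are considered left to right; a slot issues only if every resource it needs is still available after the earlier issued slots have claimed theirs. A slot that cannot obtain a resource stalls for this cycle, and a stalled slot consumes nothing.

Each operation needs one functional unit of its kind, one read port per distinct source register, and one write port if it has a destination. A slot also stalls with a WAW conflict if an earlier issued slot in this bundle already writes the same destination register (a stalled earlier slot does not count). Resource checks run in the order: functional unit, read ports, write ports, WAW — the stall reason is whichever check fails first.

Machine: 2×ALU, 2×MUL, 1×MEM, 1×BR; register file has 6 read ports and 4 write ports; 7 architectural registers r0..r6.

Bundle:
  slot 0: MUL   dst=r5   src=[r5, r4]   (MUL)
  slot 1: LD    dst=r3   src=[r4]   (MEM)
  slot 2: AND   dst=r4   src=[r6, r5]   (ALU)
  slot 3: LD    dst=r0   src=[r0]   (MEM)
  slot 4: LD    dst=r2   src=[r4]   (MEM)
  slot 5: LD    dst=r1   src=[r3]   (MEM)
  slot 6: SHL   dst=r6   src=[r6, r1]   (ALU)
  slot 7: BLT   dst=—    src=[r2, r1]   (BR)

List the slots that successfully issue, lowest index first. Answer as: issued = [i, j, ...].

(0) want 1×MUL +2rd +1wr — yes → AL2|MU1|ME1|BR1|rd4|wr3
(1) want 1×MEM +1rd +1wr — yes → AL2|MU1|ME0|BR1|rd3|wr2
(2) want 1×ALU +2rd +1wr — yes → AL1|MU1|ME0|BR1|rd1|wr1
(3) want 1×MEM +1rd +1wr — FU → AL1|MU1|ME0|BR1|rd1|wr1
(4) want 1×MEM +1rd +1wr — FU → AL1|MU1|ME0|BR1|rd1|wr1
(5) want 1×MEM +1rd +1wr — FU → AL1|MU1|ME0|BR1|rd1|wr1
(6) want 1×ALU +2rd +1wr — RD_PORT → AL1|MU1|ME0|BR1|rd1|wr1
(7) want 1×BR +2rd +0wr — RD_PORT → AL1|MU1|ME0|BR1|rd1|wr1

issued = [0, 1, 2]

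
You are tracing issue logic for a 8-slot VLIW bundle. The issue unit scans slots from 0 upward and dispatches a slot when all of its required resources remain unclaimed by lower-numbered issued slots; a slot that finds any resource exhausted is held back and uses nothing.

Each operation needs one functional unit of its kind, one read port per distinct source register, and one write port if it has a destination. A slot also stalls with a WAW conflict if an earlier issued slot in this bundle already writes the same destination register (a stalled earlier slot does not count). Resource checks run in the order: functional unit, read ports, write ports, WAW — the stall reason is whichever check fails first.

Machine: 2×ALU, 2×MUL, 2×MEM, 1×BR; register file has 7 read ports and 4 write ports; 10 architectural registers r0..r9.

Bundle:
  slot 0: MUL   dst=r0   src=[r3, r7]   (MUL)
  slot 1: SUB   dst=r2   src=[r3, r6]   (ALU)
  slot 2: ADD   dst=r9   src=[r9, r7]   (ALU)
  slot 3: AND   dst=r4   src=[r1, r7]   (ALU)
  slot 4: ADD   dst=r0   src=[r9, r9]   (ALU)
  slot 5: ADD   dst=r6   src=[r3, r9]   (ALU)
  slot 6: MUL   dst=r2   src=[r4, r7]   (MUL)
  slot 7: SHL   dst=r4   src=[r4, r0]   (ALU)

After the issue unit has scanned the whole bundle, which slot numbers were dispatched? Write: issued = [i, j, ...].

issued = [0, 1, 2]

#0 MUL src=r3,r7 dispatched  <A:2 Mu:1 Ld:2 B:1 rd:5 wr:3>
#1 ALU src=r3,r6 dispatched  <A:1 Mu:1 Ld:2 B:1 rd:3 wr:2>
#2 ALU src=r9,r7 dispatched  <A:0 Mu:1 Ld:2 B:1 rd:1 wr:1>
#3 ALU src=r1,r7 held:FU  <A:0 Mu:1 Ld:2 B:1 rd:1 wr:1>
#4 ALU src=r9,r9 held:FU  <A:0 Mu:1 Ld:2 B:1 rd:1 wr:1>
#5 ALU src=r3,r9 held:FU  <A:0 Mu:1 Ld:2 B:1 rd:1 wr:1>
#6 MUL src=r4,r7 held:RD_PORT  <A:0 Mu:1 Ld:2 B:1 rd:1 wr:1>
#7 ALU src=r4,r0 held:FU  <A:0 Mu:1 Ld:2 B:1 rd:1 wr:1>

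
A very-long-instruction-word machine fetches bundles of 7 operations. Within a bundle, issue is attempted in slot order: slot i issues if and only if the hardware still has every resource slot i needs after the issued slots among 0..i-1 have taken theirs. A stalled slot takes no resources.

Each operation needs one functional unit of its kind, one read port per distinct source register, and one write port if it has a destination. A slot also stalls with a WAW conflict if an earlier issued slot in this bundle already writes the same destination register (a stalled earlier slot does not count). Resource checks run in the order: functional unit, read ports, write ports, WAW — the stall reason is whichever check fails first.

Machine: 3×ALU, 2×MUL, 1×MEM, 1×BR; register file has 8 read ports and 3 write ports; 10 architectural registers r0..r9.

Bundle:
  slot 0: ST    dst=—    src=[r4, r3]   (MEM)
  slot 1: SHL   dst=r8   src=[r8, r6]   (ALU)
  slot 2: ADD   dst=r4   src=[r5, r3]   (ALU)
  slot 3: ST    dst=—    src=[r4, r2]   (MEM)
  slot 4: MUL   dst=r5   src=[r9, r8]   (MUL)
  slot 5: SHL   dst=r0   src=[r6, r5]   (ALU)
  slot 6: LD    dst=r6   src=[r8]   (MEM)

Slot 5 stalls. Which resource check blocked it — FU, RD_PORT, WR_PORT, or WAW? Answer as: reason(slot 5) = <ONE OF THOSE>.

reason(slot 5) = RD_PORT

(0) want 1×MEM +2rd +0wr — yes → AL3|MU2|ME0|BR1|rd6|wr3
(1) want 1×ALU +2rd +1wr — yes → AL2|MU2|ME0|BR1|rd4|wr2
(2) want 1×ALU +2rd +1wr — yes → AL1|MU2|ME0|BR1|rd2|wr1
(3) want 1×MEM +2rd +0wr — FU → AL1|MU2|ME0|BR1|rd2|wr1
(4) want 1×MUL +2rd +1wr — yes → AL1|MU1|ME0|BR1|rd0|wr0
(5) want 1×ALU +2rd +1wr — RD_PORT → AL1|MU1|ME0|BR1|rd0|wr0
(6) want 1×MEM +1rd +1wr — FU → AL1|MU1|ME0|BR1|rd0|wr0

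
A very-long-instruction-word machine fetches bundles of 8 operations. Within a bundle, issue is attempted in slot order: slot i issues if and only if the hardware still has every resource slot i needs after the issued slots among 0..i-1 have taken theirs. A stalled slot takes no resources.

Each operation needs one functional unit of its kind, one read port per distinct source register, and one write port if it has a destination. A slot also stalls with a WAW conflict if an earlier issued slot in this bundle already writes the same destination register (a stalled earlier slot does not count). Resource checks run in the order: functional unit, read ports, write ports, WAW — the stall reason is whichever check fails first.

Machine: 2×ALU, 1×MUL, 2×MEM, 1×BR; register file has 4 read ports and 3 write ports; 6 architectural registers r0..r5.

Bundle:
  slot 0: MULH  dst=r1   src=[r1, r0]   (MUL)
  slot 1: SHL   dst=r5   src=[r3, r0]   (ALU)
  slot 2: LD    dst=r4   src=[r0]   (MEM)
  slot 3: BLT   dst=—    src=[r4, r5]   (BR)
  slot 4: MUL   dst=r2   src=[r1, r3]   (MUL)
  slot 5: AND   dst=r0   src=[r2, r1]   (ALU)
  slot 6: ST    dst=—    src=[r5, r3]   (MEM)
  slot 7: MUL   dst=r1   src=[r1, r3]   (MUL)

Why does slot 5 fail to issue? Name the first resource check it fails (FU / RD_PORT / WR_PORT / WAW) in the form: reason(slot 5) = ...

[0] MUL needs rd=2 wr=1: ok; after: ALU=2 MUL=0 MEM=2 BR=1, R=2, W=2
[1] ALU needs rd=2 wr=1: ok; after: ALU=1 MUL=0 MEM=2 BR=1, R=0, W=1
[2] MEM needs rd=1 wr=1: RD_PORT; after: ALU=1 MUL=0 MEM=2 BR=1, R=0, W=1
[3] BR needs rd=2 wr=0: RD_PORT; after: ALU=1 MUL=0 MEM=2 BR=1, R=0, W=1
[4] MUL needs rd=2 wr=1: FU; after: ALU=1 MUL=0 MEM=2 BR=1, R=0, W=1
[5] ALU needs rd=2 wr=1: RD_PORT; after: ALU=1 MUL=0 MEM=2 BR=1, R=0, W=1
[6] MEM needs rd=2 wr=0: RD_PORT; after: ALU=1 MUL=0 MEM=2 BR=1, R=0, W=1
[7] MUL needs rd=2 wr=1: FU; after: ALU=1 MUL=0 MEM=2 BR=1, R=0, W=1

reason(slot 5) = RD_PORT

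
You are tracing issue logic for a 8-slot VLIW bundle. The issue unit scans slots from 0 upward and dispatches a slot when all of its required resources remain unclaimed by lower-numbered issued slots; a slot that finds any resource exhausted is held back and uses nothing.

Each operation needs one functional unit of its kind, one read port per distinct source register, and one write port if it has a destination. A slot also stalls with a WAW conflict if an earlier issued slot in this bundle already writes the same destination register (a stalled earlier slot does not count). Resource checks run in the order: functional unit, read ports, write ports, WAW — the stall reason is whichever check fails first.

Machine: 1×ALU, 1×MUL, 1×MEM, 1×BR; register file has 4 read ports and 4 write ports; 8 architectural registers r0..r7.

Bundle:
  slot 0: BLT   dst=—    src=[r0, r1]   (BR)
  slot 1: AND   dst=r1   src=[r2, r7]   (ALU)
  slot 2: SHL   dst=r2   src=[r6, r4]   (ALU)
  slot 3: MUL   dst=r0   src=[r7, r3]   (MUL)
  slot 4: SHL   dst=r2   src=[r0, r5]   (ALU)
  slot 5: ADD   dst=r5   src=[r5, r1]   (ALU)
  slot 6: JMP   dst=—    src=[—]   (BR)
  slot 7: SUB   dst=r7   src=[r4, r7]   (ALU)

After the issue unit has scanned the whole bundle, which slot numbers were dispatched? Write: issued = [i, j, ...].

slot 0 (BR): ISSUE — free A1,Mu1,Ld1,B0 rp2 wp4
slot 1 (ALU): ISSUE — free A0,Mu1,Ld1,B0 rp0 wp3
slot 2 (ALU): stall FU — free A0,Mu1,Ld1,B0 rp0 wp3
slot 3 (MUL): stall RD_PORT — free A0,Mu1,Ld1,B0 rp0 wp3
slot 4 (ALU): stall FU — free A0,Mu1,Ld1,B0 rp0 wp3
slot 5 (ALU): stall FU — free A0,Mu1,Ld1,B0 rp0 wp3
slot 6 (BR): stall FU — free A0,Mu1,Ld1,B0 rp0 wp3
slot 7 (ALU): stall FU — free A0,Mu1,Ld1,B0 rp0 wp3

issued = [0, 1]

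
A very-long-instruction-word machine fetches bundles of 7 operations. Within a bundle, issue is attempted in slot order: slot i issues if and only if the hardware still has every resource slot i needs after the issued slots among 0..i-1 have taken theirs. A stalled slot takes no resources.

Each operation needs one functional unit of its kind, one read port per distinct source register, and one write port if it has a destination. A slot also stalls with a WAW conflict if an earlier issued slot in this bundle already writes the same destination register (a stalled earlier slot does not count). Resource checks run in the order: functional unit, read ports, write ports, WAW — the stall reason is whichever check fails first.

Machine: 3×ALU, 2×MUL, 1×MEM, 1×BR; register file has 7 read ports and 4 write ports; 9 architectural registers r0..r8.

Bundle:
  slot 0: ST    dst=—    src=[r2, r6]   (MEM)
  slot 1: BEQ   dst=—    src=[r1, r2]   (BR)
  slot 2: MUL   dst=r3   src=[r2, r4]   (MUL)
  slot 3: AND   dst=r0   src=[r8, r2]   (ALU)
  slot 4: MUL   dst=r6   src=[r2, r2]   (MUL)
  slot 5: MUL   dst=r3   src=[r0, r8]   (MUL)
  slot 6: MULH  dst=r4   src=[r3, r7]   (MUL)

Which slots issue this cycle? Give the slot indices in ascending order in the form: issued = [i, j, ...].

issued = [0, 1, 2, 4]

#0 MEM src=r2,r6 dispatched  <A:3 Mu:2 Ld:0 B:1 rd:5 wr:4>
#1 BR src=r1,r2 dispatched  <A:3 Mu:2 Ld:0 B:0 rd:3 wr:4>
#2 MUL src=r2,r4 dispatched  <A:3 Mu:1 Ld:0 B:0 rd:1 wr:3>
#3 ALU src=r8,r2 held:RD_PORT  <A:3 Mu:1 Ld:0 B:0 rd:1 wr:3>
#4 MUL src=r2,r2 dispatched  <A:3 Mu:0 Ld:0 B:0 rd:0 wr:2>
#5 MUL src=r0,r8 held:FU  <A:3 Mu:0 Ld:0 B:0 rd:0 wr:2>
#6 MUL src=r3,r7 held:FU  <A:3 Mu:0 Ld:0 B:0 rd:0 wr:2>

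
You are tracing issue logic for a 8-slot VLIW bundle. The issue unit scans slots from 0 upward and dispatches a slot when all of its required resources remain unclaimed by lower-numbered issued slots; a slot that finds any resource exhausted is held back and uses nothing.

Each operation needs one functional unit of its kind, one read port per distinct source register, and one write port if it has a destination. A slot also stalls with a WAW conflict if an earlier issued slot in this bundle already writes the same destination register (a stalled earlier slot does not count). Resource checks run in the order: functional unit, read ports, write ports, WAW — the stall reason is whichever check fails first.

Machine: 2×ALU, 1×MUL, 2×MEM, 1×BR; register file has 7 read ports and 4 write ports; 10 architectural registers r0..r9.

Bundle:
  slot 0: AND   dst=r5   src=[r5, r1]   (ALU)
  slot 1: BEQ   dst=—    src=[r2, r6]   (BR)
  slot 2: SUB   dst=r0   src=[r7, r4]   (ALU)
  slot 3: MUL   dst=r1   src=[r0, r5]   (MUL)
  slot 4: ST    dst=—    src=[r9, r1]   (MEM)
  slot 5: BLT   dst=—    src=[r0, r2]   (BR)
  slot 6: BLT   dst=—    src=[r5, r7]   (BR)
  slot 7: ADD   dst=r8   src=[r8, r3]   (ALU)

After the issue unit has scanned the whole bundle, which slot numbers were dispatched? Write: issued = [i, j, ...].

issued = [0, 1, 2]

[0] ALU needs rd=2 wr=1: ok; after: ALU=1 MUL=1 MEM=2 BR=1, R=5, W=3
[1] BR needs rd=2 wr=0: ok; after: ALU=1 MUL=1 MEM=2 BR=0, R=3, W=3
[2] ALU needs rd=2 wr=1: ok; after: ALU=0 MUL=1 MEM=2 BR=0, R=1, W=2
[3] MUL needs rd=2 wr=1: RD_PORT; after: ALU=0 MUL=1 MEM=2 BR=0, R=1, W=2
[4] MEM needs rd=2 wr=0: RD_PORT; after: ALU=0 MUL=1 MEM=2 BR=0, R=1, W=2
[5] BR needs rd=2 wr=0: FU; after: ALU=0 MUL=1 MEM=2 BR=0, R=1, W=2
[6] BR needs rd=2 wr=0: FU; after: ALU=0 MUL=1 MEM=2 BR=0, R=1, W=2
[7] ALU needs rd=2 wr=1: FU; after: ALU=0 MUL=1 MEM=2 BR=0, R=1, W=2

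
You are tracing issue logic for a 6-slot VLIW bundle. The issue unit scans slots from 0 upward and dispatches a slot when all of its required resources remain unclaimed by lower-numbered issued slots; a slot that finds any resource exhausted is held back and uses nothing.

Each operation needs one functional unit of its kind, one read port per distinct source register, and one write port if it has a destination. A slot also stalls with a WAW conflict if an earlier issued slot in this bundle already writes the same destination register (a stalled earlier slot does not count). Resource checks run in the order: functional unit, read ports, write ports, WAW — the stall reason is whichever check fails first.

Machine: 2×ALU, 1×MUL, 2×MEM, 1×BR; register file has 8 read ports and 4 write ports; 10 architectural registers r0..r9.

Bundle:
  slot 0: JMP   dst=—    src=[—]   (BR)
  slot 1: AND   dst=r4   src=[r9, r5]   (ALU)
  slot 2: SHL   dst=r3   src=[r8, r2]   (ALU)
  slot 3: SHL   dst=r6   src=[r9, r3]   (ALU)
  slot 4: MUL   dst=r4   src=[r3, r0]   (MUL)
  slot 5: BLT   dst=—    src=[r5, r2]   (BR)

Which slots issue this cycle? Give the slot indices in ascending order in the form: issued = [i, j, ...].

#0 BR src=- dispatched  <A:2 Mu:1 Ld:2 B:0 rd:8 wr:4>
#1 ALU src=r9,r5 dispatched  <A:1 Mu:1 Ld:2 B:0 rd:6 wr:3>
#2 ALU src=r8,r2 dispatched  <A:0 Mu:1 Ld:2 B:0 rd:4 wr:2>
#3 ALU src=r9,r3 held:FU  <A:0 Mu:1 Ld:2 B:0 rd:4 wr:2>
#4 MUL src=r3,r0 held:WAW  <A:0 Mu:1 Ld:2 B:0 rd:4 wr:2>
#5 BR src=r5,r2 held:FU  <A:0 Mu:1 Ld:2 B:0 rd:4 wr:2>

issued = [0, 1, 2]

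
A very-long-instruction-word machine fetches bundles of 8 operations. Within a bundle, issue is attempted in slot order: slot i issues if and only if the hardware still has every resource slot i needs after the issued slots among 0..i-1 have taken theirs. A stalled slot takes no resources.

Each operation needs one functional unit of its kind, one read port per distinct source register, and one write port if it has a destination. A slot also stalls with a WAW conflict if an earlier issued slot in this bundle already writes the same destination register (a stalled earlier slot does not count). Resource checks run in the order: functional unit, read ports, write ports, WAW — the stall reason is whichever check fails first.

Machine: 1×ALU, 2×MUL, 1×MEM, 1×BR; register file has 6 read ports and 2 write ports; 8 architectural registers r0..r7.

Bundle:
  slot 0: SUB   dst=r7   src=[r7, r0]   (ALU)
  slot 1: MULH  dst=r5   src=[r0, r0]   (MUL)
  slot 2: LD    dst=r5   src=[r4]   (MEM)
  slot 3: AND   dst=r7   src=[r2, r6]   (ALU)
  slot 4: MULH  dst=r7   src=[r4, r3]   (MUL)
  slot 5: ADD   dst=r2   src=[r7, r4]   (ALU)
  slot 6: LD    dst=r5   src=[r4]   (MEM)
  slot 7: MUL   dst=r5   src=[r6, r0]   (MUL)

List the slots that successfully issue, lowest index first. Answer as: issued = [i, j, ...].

  0. ALU→r7 ⇒ go  {0A/2Mu/1Ld/1B | 4r 1w}
  1. MUL→r5 ⇒ go  {0A/1Mu/1Ld/1B | 3r 0w}
  2. MEM→r5 ⇒ no(WR_PORT)  {0A/1Mu/1Ld/1B | 3r 0w}
  3. ALU→r7 ⇒ no(FU)  {0A/1Mu/1Ld/1B | 3r 0w}
  4. MUL→r7 ⇒ no(WR_PORT)  {0A/1Mu/1Ld/1B | 3r 0w}
  5. ALU→r2 ⇒ no(FU)  {0A/1Mu/1Ld/1B | 3r 0w}
  6. MEM→r5 ⇒ no(WR_PORT)  {0A/1Mu/1Ld/1B | 3r 0w}
  7. MUL→r5 ⇒ no(WR_PORT)  {0A/1Mu/1Ld/1B | 3r 0w}

issued = [0, 1]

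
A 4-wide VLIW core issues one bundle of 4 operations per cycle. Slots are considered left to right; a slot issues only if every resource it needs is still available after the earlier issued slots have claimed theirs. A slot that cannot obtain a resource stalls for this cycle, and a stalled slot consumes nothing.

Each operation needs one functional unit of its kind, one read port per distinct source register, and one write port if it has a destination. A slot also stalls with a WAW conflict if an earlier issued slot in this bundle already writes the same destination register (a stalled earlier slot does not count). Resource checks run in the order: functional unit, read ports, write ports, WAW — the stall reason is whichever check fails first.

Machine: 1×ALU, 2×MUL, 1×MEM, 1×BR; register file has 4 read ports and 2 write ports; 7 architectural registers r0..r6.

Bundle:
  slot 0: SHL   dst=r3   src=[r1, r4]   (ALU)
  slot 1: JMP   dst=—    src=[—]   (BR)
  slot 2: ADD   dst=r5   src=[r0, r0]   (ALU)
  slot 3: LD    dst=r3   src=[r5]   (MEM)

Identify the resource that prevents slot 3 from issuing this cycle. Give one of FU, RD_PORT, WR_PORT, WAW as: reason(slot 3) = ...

reason(slot 3) = WAW

  0. ALU→r3 ⇒ go  {0A/2Mu/1Ld/1B | 2r 1w}
  1. BR ⇒ go  {0A/2Mu/1Ld/0B | 2r 1w}
  2. ALU→r5 ⇒ no(FU)  {0A/2Mu/1Ld/0B | 2r 1w}
  3. MEM→r3 ⇒ no(WAW)  {0A/2Mu/1Ld/0B | 2r 1w}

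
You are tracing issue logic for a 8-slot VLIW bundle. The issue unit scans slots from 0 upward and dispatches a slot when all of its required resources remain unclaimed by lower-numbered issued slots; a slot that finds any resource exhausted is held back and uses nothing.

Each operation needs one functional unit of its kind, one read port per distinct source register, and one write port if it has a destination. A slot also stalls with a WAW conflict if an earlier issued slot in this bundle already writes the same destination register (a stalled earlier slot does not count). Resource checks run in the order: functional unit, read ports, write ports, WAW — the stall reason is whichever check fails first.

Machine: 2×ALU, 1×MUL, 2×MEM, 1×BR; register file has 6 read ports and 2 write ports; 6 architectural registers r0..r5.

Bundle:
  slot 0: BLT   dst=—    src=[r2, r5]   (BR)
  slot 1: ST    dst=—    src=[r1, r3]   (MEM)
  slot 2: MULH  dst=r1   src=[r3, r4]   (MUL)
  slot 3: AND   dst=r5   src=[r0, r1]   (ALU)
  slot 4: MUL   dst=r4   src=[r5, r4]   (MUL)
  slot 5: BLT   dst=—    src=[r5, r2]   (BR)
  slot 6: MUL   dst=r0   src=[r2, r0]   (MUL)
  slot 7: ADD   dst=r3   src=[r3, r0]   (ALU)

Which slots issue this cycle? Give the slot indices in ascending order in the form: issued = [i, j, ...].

#0 BR src=r2,r5 dispatched  <A:2 Mu:1 Ld:2 B:0 rd:4 wr:2>
#1 MEM src=r1,r3 dispatched  <A:2 Mu:1 Ld:1 B:0 rd:2 wr:2>
#2 MUL src=r3,r4 dispatched  <A:2 Mu:0 Ld:1 B:0 rd:0 wr:1>
#3 ALU src=r0,r1 held:RD_PORT  <A:2 Mu:0 Ld:1 B:0 rd:0 wr:1>
#4 MUL src=r5,r4 held:FU  <A:2 Mu:0 Ld:1 B:0 rd:0 wr:1>
#5 BR src=r5,r2 held:FU  <A:2 Mu:0 Ld:1 B:0 rd:0 wr:1>
#6 MUL src=r2,r0 held:FU  <A:2 Mu:0 Ld:1 B:0 rd:0 wr:1>
#7 ALU src=r3,r0 held:RD_PORT  <A:2 Mu:0 Ld:1 B:0 rd:0 wr:1>

issued = [0, 1, 2]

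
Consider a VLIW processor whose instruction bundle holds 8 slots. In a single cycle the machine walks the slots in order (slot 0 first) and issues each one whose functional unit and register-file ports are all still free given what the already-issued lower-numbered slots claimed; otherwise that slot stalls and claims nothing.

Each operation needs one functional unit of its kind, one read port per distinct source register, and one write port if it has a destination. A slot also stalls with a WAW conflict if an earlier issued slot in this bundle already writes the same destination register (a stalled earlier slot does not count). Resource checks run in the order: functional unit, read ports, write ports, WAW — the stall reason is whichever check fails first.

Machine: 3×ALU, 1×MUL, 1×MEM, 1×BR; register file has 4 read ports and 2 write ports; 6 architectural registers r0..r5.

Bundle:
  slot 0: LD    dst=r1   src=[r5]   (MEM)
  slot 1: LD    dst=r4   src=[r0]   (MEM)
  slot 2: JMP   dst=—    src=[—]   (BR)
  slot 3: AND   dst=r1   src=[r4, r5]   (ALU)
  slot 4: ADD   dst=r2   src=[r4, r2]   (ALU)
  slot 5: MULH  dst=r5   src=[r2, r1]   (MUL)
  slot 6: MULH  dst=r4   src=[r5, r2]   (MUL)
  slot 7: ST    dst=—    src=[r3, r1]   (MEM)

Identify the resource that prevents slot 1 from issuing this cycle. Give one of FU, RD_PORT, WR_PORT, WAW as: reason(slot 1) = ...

reason(slot 1) = FU

slot 0 (MEM): ISSUE — free A3,Mu1,Ld0,B1 rp3 wp1
slot 1 (MEM): stall FU — free A3,Mu1,Ld0,B1 rp3 wp1
slot 2 (BR): ISSUE — free A3,Mu1,Ld0,B0 rp3 wp1
slot 3 (ALU): stall WAW — free A3,Mu1,Ld0,B0 rp3 wp1
slot 4 (ALU): ISSUE — free A2,Mu1,Ld0,B0 rp1 wp0
slot 5 (MUL): stall RD_PORT — free A2,Mu1,Ld0,B0 rp1 wp0
slot 6 (MUL): stall RD_PORT — free A2,Mu1,Ld0,B0 rp1 wp0
slot 7 (MEM): stall FU — free A2,Mu1,Ld0,B0 rp1 wp0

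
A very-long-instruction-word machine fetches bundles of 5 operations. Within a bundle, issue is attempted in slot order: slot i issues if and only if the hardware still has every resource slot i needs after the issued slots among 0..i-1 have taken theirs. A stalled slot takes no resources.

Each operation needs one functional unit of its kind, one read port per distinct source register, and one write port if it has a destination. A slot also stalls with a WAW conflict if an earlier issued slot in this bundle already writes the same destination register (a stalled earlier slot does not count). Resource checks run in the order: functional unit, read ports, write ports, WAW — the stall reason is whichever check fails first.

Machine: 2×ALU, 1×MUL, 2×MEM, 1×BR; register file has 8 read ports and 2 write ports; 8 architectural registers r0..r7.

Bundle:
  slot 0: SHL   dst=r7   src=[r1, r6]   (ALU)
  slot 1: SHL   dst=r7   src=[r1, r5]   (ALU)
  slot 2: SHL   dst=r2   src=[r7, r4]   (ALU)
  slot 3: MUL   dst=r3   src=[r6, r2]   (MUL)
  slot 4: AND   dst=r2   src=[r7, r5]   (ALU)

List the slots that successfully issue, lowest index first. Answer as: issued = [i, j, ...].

issued = [0, 2]

#0 ALU src=r1,r6 dispatched  <A:1 Mu:1 Ld:2 B:1 rd:6 wr:1>
#1 ALU src=r1,r5 held:WAW  <A:1 Mu:1 Ld:2 B:1 rd:6 wr:1>
#2 ALU src=r7,r4 dispatched  <A:0 Mu:1 Ld:2 B:1 rd:4 wr:0>
#3 MUL src=r6,r2 held:WR_PORT  <A:0 Mu:1 Ld:2 B:1 rd:4 wr:0>
#4 ALU src=r7,r5 held:FU  <A:0 Mu:1 Ld:2 B:1 rd:4 wr:0>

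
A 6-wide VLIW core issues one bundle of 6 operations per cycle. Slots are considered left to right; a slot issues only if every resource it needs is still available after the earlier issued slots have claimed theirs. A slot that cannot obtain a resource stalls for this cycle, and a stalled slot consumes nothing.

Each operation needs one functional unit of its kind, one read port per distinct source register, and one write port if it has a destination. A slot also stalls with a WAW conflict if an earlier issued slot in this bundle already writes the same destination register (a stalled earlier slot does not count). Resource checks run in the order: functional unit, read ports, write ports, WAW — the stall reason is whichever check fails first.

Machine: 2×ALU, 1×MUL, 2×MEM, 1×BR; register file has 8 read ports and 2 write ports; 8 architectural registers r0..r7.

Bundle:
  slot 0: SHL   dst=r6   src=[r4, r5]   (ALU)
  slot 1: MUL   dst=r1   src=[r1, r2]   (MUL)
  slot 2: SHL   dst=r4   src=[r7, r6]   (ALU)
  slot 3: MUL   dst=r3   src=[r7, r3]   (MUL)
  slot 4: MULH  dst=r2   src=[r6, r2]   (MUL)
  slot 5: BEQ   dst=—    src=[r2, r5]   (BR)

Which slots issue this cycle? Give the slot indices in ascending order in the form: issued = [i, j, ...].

issued = [0, 1, 5]

[0] ALU needs rd=2 wr=1: ok; after: ALU=1 MUL=1 MEM=2 BR=1, R=6, W=1
[1] MUL needs rd=2 wr=1: ok; after: ALU=1 MUL=0 MEM=2 BR=1, R=4, W=0
[2] ALU needs rd=2 wr=1: WR_PORT; after: ALU=1 MUL=0 MEM=2 BR=1, R=4, W=0
[3] MUL needs rd=2 wr=1: FU; after: ALU=1 MUL=0 MEM=2 BR=1, R=4, W=0
[4] MUL needs rd=2 wr=1: FU; after: ALU=1 MUL=0 MEM=2 BR=1, R=4, W=0
[5] BR needs rd=2 wr=0: ok; after: ALU=1 MUL=0 MEM=2 BR=0, R=2, W=0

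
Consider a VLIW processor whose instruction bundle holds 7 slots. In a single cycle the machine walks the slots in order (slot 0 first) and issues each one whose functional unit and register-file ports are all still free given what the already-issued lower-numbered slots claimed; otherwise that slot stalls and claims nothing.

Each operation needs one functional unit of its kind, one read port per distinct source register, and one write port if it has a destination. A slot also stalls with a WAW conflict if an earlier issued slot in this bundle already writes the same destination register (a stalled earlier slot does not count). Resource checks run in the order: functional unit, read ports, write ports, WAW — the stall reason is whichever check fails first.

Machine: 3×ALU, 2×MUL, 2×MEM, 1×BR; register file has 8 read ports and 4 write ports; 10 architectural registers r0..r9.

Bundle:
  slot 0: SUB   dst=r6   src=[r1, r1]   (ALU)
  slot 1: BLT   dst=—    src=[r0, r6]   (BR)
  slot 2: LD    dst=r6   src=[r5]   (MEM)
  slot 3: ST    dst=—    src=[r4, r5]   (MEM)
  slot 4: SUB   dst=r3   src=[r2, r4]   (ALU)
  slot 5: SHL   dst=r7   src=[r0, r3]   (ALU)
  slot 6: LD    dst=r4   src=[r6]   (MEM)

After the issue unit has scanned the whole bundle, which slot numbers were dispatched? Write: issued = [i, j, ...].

slot 0 (ALU): ISSUE — free A2,Mu2,Ld2,B1 rp7 wp3
slot 1 (BR): ISSUE — free A2,Mu2,Ld2,B0 rp5 wp3
slot 2 (MEM): stall WAW — free A2,Mu2,Ld2,B0 rp5 wp3
slot 3 (MEM): ISSUE — free A2,Mu2,Ld1,B0 rp3 wp3
slot 4 (ALU): ISSUE — free A1,Mu2,Ld1,B0 rp1 wp2
slot 5 (ALU): stall RD_PORT — free A1,Mu2,Ld1,B0 rp1 wp2
slot 6 (MEM): ISSUE — free A1,Mu2,Ld0,B0 rp0 wp1

issued = [0, 1, 3, 4, 6]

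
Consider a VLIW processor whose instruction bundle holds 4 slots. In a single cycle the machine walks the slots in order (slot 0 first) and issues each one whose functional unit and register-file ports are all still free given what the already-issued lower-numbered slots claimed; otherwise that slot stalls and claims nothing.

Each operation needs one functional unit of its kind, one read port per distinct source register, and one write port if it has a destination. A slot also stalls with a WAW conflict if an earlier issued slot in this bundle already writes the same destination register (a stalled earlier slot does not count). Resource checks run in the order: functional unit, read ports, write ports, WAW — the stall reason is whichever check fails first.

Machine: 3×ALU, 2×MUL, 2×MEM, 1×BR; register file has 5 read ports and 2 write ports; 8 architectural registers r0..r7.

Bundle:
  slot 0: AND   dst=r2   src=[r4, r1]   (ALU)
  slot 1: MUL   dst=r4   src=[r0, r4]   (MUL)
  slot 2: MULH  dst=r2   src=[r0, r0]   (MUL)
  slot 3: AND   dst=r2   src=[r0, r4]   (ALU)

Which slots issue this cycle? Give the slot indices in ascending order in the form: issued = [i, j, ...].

(0) want 1×ALU +2rd +1wr — yes → AL2|MU2|ME2|BR1|rd3|wr1
(1) want 1×MUL +2rd +1wr — yes → AL2|MU1|ME2|BR1|rd1|wr0
(2) want 1×MUL +1rd +1wr — WR_PORT → AL2|MU1|ME2|BR1|rd1|wr0
(3) want 1×ALU +2rd +1wr — RD_PORT → AL2|MU1|ME2|BR1|rd1|wr0

issued = [0, 1]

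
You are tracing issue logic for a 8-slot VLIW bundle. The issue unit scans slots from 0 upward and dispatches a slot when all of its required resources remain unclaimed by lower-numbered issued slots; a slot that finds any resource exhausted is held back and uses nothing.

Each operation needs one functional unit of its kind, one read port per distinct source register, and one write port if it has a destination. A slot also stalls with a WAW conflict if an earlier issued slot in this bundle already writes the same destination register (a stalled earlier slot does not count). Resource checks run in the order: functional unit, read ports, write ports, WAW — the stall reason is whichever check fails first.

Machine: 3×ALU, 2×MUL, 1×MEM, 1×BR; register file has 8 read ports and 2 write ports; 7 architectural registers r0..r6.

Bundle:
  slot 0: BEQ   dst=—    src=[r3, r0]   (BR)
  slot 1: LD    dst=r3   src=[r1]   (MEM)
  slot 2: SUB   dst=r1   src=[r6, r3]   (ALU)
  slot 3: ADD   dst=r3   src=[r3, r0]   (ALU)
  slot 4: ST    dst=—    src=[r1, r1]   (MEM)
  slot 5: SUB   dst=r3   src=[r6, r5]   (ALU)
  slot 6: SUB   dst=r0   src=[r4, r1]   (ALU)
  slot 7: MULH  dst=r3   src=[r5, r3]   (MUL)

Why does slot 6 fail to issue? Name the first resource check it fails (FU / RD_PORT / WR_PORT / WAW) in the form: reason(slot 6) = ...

reason(slot 6) = WR_PORT

[0] BR needs rd=2 wr=0: ok; after: ALU=3 MUL=2 MEM=1 BR=0, R=6, W=2
[1] MEM needs rd=1 wr=1: ok; after: ALU=3 MUL=2 MEM=0 BR=0, R=5, W=1
[2] ALU needs rd=2 wr=1: ok; after: ALU=2 MUL=2 MEM=0 BR=0, R=3, W=0
[3] ALU needs rd=2 wr=1: WR_PORT; after: ALU=2 MUL=2 MEM=0 BR=0, R=3, W=0
[4] MEM needs rd=1 wr=0: FU; after: ALU=2 MUL=2 MEM=0 BR=0, R=3, W=0
[5] ALU needs rd=2 wr=1: WR_PORT; after: ALU=2 MUL=2 MEM=0 BR=0, R=3, W=0
[6] ALU needs rd=2 wr=1: WR_PORT; after: ALU=2 MUL=2 MEM=0 BR=0, R=3, W=0
[7] MUL needs rd=2 wr=1: WR_PORT; after: ALU=2 MUL=2 MEM=0 BR=0, R=3, W=0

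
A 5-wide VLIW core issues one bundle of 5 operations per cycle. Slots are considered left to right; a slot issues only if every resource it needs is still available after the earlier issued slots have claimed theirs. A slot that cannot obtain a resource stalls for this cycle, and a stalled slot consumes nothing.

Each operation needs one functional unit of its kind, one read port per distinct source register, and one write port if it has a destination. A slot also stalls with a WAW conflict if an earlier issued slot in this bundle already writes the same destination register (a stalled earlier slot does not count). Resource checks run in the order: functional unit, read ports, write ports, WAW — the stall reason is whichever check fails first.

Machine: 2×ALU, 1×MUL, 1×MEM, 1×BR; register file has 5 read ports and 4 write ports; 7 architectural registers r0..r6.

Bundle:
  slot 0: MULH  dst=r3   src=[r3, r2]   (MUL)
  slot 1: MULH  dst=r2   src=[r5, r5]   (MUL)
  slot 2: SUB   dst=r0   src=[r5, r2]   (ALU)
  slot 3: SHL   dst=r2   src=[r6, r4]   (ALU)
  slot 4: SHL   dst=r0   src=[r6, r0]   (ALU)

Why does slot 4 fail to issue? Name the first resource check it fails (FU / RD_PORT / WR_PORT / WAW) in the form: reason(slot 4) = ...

[0] MUL needs rd=2 wr=1: ok; after: ALU=2 MUL=0 MEM=1 BR=1, R=3, W=3
[1] MUL needs rd=1 wr=1: FU; after: ALU=2 MUL=0 MEM=1 BR=1, R=3, W=3
[2] ALU needs rd=2 wr=1: ok; after: ALU=1 MUL=0 MEM=1 BR=1, R=1, W=2
[3] ALU needs rd=2 wr=1: RD_PORT; after: ALU=1 MUL=0 MEM=1 BR=1, R=1, W=2
[4] ALU needs rd=2 wr=1: RD_PORT; after: ALU=1 MUL=0 MEM=1 BR=1, R=1, W=2

reason(slot 4) = RD_PORT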